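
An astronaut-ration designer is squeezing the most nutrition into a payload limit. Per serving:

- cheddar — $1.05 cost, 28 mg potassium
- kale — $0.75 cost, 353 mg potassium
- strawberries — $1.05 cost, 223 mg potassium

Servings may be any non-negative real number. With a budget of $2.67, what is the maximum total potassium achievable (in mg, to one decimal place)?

1256.7 mg

Potassium per dollar: kale 470.7, strawberries 212.4, cheddar 26.67.
With no serving limits, spend the whole cost allowance on kale: $2.67 / $0.75 × 353 mg = 1256.7 mg.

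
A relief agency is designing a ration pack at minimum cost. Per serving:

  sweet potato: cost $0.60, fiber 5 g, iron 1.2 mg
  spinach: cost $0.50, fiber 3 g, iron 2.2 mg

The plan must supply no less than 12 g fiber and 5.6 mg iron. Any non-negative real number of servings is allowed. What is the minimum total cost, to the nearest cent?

At the optimum either one food covers both requirements or two foods hit both targets exactly; no other combination can be cheaper.
sweet potato only: max(12/5, 5.6/1.2) = 4.667 servings → $2.80.
spinach only: max(12/3, 5.6/2.2) = 4 servings → $2.00.
sweet potato + spinach with both tight: 1.297 servings and 1.838 servings → $1.70.
Cheapest feasible corner: $1.70.

$1.70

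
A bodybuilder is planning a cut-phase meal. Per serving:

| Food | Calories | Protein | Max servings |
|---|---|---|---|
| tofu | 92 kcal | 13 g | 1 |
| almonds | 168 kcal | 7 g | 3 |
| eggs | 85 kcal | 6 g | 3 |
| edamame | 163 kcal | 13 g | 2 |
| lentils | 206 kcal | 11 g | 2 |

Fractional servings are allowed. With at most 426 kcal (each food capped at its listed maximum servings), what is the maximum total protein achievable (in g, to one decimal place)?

39.6 g

Protein per kcal: tofu 0.1413, edamame 0.07975, eggs 0.07059, lentils 0.0534, almonds 0.04167.
Take 1 serving of tofu: uses 92 kcal, +13.0 g protein (running total 13.0 g).
Take 2 servings of edamame: uses 326 kcal, +26.0 g protein (running total 39.0 g).
Take 0.09412 servings of eggs: uses 8 kcal, +0.6 g protein (running total 39.6 g).
Greedy by best ratio exhausts the calories allowance optimally: 39.6 g.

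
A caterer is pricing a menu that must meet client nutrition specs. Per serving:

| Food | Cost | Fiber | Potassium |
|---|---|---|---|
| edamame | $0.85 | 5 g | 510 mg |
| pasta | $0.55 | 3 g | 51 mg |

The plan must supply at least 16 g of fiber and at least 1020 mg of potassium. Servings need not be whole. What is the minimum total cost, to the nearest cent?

$2.72

edamame only: max(16/5, 1020/510) = 3.2 servings → $2.72.
pasta only: max(16/3, 1020/51) = 20 servings → $11.00.
edamame + pasta with both tight: 1.76 servings and 2.4 servings → $2.82.
Cheapest feasible corner: $2.72.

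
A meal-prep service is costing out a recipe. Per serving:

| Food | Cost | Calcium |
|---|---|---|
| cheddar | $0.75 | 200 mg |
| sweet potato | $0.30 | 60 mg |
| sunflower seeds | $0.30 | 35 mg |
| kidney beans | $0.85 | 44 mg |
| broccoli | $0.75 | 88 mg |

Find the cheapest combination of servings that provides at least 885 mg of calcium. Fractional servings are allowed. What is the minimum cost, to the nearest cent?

Cost per mg of calcium: cheddar $0.0037, sweet potato $0.0050, broccoli $0.0085, sunflower seeds $0.0086, kidney beans $0.0193.
With no serving limits, use only cheddar: 885 mg / 200 mg = 4.425 servings × $0.75 = $3.32.

$3.32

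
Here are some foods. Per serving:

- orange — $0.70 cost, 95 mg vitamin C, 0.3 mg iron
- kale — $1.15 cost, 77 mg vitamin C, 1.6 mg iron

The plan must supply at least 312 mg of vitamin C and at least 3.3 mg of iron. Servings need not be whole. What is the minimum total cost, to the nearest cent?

This is a tiny linear program; its minimum lies at a vertex of the feasible set. List the vertices and price them.
orange only: max(312/95, 3.3/0.3) = 11 servings → $7.70.
kale only: max(312/77, 3.3/1.6) = 4.052 servings → $4.66.
orange + kale with both tight: 1.901 servings and 1.706 servings → $3.29.
So the least-cost plan costs $3.29.

$3.29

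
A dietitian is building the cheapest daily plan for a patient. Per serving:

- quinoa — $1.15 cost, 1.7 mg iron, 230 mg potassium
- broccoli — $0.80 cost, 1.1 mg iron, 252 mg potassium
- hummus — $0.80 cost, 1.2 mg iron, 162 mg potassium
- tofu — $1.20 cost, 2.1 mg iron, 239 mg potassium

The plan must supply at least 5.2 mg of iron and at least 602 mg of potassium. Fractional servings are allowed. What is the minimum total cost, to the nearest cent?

Check every corner: each single food scaled to meet both minima, and each pair solved so both constraints bind.
quinoa only: max(5.2/1.7, 602/230) = 3.059 servings → $3.52.
broccoli only: max(5.2/1.1, 602/252) = 4.727 servings → $3.78.
hummus only: max(5.2/1.2, 602/162) = 4.333 servings → $3.47.
tofu only: max(5.2/2.1, 602/239) = 2.519 servings → $3.02.
quinoa + broccoli: the both-tight solution has a negative serving — not a feasible corner.
quinoa + hummus with both targets exact would need a negative amount; discard.
quinoa + tofu with both tight: 0.279 servings and 2.25 servings → $3.02.
broccoli + hummus with both targets exact would need a negative amount; discard.
broccoli + tofu with both tight: 0.08036 servings and 2.434 servings → $2.99.
hummus + tofu with both tight: 0.4007 servings and 2.247 servings → $3.02.
Cheapest feasible corner: $2.99.

$2.99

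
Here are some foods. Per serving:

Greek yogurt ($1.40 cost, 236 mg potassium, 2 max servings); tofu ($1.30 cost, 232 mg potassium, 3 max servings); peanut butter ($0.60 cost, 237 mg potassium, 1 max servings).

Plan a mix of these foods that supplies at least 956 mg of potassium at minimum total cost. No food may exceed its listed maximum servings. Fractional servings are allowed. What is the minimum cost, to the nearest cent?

Cost per mg of potassium: peanut butter $0.0025, tofu $0.0056, Greek yogurt $0.0059.
Take 1 serving of peanut butter: +237.0 mg potassium for $0.60 (total $0.60, still need 719.0 mg).
Take 3 servings of tofu: +696.0 mg potassium for $3.90 (total $4.50, still need 23.0 mg).
Take 0.09746 servings of Greek yogurt: +23.0 mg potassium for $0.14 (total $4.64, still need 0.0 mg).
Filling from the cheapest source first is optimal under one linear minimum: $4.64.

$4.64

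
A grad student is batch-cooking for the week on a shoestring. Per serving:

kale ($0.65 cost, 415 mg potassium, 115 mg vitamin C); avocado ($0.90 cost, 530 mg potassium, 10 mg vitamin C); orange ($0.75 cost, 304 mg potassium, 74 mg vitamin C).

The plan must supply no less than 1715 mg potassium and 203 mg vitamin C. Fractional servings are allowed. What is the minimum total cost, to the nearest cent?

An LP optimum is at a vertex; with two nutrient constraints at most two foods are used. Check each candidate.
kale only: max(1715/415, 203/115) = 4.133 servings → $2.69.
avocado only: max(1715/530, 203/10) = 20.3 servings → $18.27.
orange only: max(1715/304, 203/74) = 5.641 servings → $4.23.
kale + avocado with both tight: 1.592 servings and 1.989 servings → $2.83.
kale + orange: intersection lies outside the first quadrant.
avocado + orange with both tight: 1.802 servings and 2.5 servings → $3.50.
Cheapest feasible corner: $2.69.

$2.69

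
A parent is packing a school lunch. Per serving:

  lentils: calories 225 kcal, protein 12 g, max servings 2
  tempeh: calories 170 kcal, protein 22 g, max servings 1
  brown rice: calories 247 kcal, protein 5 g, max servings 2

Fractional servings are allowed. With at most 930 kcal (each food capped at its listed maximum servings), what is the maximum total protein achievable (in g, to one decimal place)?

Protein per kcal: tempeh 0.1294, lentils 0.05333, brown rice 0.02024.
Take 1 serving of tempeh: uses 170 kcal, +22.0 g protein (running total 22.0 g).
Take 2 servings of lentils: uses 450 kcal, +24.0 g protein (running total 46.0 g).
Take 1.255 servings of brown rice: uses 310 kcal, +6.3 g protein (running total 52.3 g).
Greedy by best ratio exhausts the calories allowance optimally: 52.3 g.

52.3 g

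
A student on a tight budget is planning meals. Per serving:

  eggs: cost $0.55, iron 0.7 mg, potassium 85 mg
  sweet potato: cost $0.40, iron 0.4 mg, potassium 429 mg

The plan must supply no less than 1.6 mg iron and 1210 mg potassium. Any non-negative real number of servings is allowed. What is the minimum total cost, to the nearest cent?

$1.49

Compare the cost at each extreme point of the feasible region.
eggs only: max(1.6/0.7, 1210/85) = 14.24 servings → $7.83.
sweet potato only: max(1.6/0.4, 1210/429) = 4 servings → $1.60.
eggs + sweet potato with both tight: 0.76 servings and 2.67 servings → $1.49.
Cheapest feasible corner: $1.49.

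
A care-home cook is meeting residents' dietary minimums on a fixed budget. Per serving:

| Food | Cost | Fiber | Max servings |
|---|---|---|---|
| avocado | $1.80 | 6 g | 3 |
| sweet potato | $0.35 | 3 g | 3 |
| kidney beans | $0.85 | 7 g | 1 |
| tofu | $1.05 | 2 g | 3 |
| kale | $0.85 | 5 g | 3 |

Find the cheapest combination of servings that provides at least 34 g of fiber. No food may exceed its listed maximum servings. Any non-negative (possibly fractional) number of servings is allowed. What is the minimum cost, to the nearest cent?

Cost per g of fiber: sweet potato $0.1167, kidney beans $0.1214, kale $0.1700, avocado $0.3000, tofu $0.5250.
Take 3 servings of sweet potato: +9.0 g fiber for $1.05 (total $1.05, still need 25.0 g).
Take 1 serving of kidney beans: +7.0 g fiber for $0.85 (total $1.90, still need 18.0 g).
Take 3 servings of kale: +15.0 g fiber for $2.55 (total $4.45, still need 3.0 g).
Take 0.5 servings of avocado: +3.0 g fiber for $0.90 (total $5.35, still need 0.0 g).
Filling from the cheapest source first is optimal under one linear minimum: $5.35.

$5.35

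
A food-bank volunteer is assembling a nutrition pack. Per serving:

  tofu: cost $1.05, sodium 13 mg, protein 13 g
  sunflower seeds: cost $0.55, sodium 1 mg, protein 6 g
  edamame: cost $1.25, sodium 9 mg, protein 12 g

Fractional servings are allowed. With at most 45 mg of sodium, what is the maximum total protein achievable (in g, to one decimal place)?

270.0 g

Protein per mg sodium: sunflower seeds 6, edamame 1.333, tofu 1.
With no serving limits, spend the whole sodium allowance on sunflower seeds: 45 mg / 1 mg × 6 g = 270.0 g.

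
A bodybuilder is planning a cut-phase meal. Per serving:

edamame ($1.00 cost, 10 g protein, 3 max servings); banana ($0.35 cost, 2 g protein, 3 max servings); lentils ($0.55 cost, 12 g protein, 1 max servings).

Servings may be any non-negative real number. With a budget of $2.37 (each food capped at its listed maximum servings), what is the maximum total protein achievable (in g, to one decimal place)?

30.2 g

Protein per dollar: lentils 21.82, edamame 10, banana 5.714.
Take 1 serving of lentils: spends $0.55, +12.0 g protein (running total 12.0 g).
Take 1.82 servings of edamame: spends $1.82, +18.2 g protein (running total 30.2 g).
Filling greedily by protein-per-dollar is optimal for one linear limit, giving 30.2 g.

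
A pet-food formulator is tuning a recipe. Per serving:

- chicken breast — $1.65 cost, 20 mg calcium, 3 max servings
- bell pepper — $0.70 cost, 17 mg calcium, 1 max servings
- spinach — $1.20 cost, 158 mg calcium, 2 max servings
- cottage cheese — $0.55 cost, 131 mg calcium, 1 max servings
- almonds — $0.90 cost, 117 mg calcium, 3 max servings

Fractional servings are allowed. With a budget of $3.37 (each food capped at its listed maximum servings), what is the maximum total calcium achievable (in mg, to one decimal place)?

Calcium per dollar: cottage cheese 238.2, spinach 131.7, almonds 130, bell pepper 24.29, chicken breast 12.12.
Take 1 serving of cottage cheese: spends $0.55, +131.0 mg calcium (running total 131.0 mg).
Take 2 servings of spinach: spends $2.40, +316.0 mg calcium (running total 447.0 mg).
Take 0.4667 servings of almonds: spends $0.42, +54.6 mg calcium (running total 501.6 mg).
Filling greedily by calcium-per-dollar is optimal for one linear limit, giving 501.6 mg.

501.6 mg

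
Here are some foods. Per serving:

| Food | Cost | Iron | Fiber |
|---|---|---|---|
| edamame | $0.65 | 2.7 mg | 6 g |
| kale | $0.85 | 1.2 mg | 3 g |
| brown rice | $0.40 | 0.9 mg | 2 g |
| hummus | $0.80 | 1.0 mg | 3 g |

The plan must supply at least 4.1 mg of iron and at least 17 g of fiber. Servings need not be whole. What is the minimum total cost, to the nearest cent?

For a min-cost LP with two ≥-constraints, a basic feasible solution has at most two positive variables.
edamame only: max(4.1/2.7, 17/6) = 2.833 servings → $1.84.
kale only: max(4.1/1.2, 17/3) = 5.667 servings → $4.82.
brown rice only: max(4.1/0.9, 17/2) = 8.5 servings → $3.40.
hummus only: max(4.1/1.0, 17/3) = 5.667 servings → $4.53.
edamame + kale: intersection lies outside the first quadrant.
edamame + brown rice (both tight): parallel constraints — no distinct corner.
edamame + hummus with both targets exact would need a negative amount; discard.
kale + brown rice: intersection lies outside the first quadrant.
kale + hummus: intersection lies outside the first quadrant.
brown rice + hummus with both targets exact would need a negative amount; discard.
The minimum over all feasible corners is $1.84.

$1.84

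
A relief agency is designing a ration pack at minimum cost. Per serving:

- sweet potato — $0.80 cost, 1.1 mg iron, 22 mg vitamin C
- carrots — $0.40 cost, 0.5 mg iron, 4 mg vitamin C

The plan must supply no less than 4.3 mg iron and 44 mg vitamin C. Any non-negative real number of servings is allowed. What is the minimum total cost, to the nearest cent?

Two binding constraints pin down two serving amounts, so the optimal mix uses at most two foods. The candidates are each food alone (scaled to the tighter of iron/vitamin C) and each pair with both constraints tight.
sweet potato only: max(4.3/1.1, 44/22) = 3.909 servings → $3.13.
carrots only: max(4.3/0.5, 44/4) = 11 servings → $4.40.
sweet potato + carrots with both tight: 0.7273 servings and 7 servings → $3.38.
Cheapest feasible corner: $3.13.

$3.13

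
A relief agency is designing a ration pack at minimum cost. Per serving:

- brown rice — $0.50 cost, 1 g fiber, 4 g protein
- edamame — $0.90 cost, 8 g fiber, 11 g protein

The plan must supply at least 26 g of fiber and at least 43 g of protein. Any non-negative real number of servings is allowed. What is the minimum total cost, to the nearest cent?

At the optimum either one food covers both requirements or two foods hit both targets exactly; no other combination can be cheaper.
brown rice only: max(26/1, 43/4) = 26 servings → $13.00.
edamame only: max(26/8, 43/11) = 3.909 servings → $3.52.
brown rice + edamame with both tight: 2.762 servings and 2.905 servings → $4.00.
Cheapest feasible corner: $3.52.

$3.52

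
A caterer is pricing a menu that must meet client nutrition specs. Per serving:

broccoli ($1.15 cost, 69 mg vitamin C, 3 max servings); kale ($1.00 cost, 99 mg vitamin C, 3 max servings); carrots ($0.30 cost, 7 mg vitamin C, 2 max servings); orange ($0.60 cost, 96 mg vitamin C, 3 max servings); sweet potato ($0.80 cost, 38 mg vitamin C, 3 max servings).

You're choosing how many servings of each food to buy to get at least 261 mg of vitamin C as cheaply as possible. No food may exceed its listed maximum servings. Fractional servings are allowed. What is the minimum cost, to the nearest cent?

$1.63

Cost per mg of vitamin C: orange $0.0063, kale $0.0101, broccoli $0.0167, sweet potato $0.0211, carrots $0.0429.
Take 2.719 servings of orange: +261.0 mg vitamin C for $1.63 (total $1.63, still need 0.0 mg).
Greedy by cheapest-per-mg is optimal for a single linear constraint, so the minimum cost is $1.63.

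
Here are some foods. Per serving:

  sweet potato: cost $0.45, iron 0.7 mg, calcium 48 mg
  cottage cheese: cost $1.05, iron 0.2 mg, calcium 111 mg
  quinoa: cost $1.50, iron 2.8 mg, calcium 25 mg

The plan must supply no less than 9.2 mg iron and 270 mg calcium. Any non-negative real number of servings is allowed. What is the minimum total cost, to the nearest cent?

$5.27

An LP optimum is at a vertex; with two nutrient constraints at most two foods are used. Check each candidate.
sweet potato only: max(9.2/0.7, 270/48) = 13.14 servings → $5.91.
cottage cheese only: max(9.2/0.2, 270/111) = 46 servings → $48.30.
quinoa only: max(9.2/2.8, 270/25) = 10.8 servings → $16.20.
sweet potato + cottage cheese: the both-tight solution has a negative serving — not a feasible corner.
sweet potato + quinoa with both tight: 4.5 servings and 2.161 servings → $5.27.
cottage cheese + quinoa with both tight: 1.72 servings and 3.163 servings → $6.55.
The minimum over all feasible corners is $5.27.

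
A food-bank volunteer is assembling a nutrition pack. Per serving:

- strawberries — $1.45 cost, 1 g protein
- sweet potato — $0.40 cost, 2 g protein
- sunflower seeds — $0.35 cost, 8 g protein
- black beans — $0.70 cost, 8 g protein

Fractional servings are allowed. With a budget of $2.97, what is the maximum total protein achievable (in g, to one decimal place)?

Protein per dollar: sunflower seeds 22.86, black beans 11.43, sweet potato 5, strawberries 0.6897.
With no serving limits, spend the whole cost allowance on sunflower seeds: $2.97 / $0.35 × 8 g = 67.9 g.

67.9 g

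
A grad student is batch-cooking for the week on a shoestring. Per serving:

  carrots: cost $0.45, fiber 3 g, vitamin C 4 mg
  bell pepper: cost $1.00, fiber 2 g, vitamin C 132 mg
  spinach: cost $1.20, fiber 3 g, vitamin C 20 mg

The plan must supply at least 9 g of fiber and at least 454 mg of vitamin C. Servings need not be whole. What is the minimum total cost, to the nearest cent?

Check every corner: each single food scaled to meet both minima, and each pair solved so both constraints bind.
carrots only: max(9/3, 454/4) = 113.5 servings → $51.08.
bell pepper only: max(9/2, 454/132) = 4.5 servings → $4.50.
spinach only: max(9/3, 454/20) = 22.7 servings → $27.24.
carrots + bell pepper with both tight: 0.7216 servings and 3.418 servings → $3.74.
carrots + spinach with both targets exact would need a negative amount; discard.
bell pepper + spinach with both tight: 3.32 servings and 0.7865 servings → $4.26.
Cheapest feasible corner: $3.74.

$3.74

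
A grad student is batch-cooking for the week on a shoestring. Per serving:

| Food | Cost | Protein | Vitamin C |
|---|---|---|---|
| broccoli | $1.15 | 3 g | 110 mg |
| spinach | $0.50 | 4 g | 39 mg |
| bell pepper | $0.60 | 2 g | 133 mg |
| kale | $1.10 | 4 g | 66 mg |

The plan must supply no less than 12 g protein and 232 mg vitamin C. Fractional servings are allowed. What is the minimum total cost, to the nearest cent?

$1.85

For a min-cost LP with two ≥-constraints, a basic feasible solution has at most two positive variables.
broccoli only: max(12/3, 232/110) = 4 servings → $4.60.
spinach only: max(12/4, 232/39) = 5.949 servings → $2.97.
bell pepper only: max(12/2, 232/133) = 6 servings → $3.60.
kale only: max(12/4, 232/66) = 3.515 servings → $3.87.
broccoli + spinach with both tight: 1.424 servings and 1.932 servings → $2.60.
broccoli + bell pepper: intersection lies outside the first quadrant.
broccoli + kale with both tight: 0.562 servings and 2.579 servings → $3.48.
spinach + bell pepper with both tight: 2.493 servings and 1.013 servings → $1.85.
spinach + kale with both targets exact would need a negative amount; discard.
bell pepper + kale with both tight: 0.34 servings and 2.83 servings → $3.32.
So the least-cost plan costs $1.85.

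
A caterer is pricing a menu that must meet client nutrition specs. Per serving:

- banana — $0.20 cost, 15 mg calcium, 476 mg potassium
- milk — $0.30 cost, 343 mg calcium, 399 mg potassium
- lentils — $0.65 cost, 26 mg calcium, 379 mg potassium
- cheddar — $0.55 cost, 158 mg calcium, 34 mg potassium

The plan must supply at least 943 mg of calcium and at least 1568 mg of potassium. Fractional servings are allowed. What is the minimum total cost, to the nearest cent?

$1.02

For a min-cost LP with two ≥-constraints, a basic feasible solution has at most two positive variables.
banana only: max(943/15, 1568/476) = 62.87 servings → $12.57.
milk only: max(943/343, 1568/399) = 3.93 servings → $1.18.
lentils only: max(943/26, 1568/379) = 36.27 servings → $23.57.
cheddar only: max(943/158, 1568/34) = 46.12 servings → $25.36.
banana + milk with both tight: 1.027 servings and 2.704 servings → $1.02.
banana + lentils with both targets exact would need a negative amount; discard.
banana + cheddar with both tight: 2.887 servings and 5.694 servings → $3.71.
milk + lentils with both tight: 2.647 servings and 1.351 servings → $1.67.
milk + cheddar: the both-tight solution has a negative serving — not a feasible corner.
lentils + cheddar with both tight: 3.656 servings and 5.367 servings → $5.33.
So the least-cost plan costs $1.02.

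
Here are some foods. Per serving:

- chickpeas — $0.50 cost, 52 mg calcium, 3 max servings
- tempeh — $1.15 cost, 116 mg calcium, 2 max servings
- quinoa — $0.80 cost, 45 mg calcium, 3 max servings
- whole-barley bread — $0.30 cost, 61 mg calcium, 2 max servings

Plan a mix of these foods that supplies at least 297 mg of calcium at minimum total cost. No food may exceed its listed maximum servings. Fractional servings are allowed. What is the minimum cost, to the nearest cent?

$2.29

Cost per mg of calcium: whole-barley bread $0.0049, chickpeas $0.0096, tempeh $0.0099, quinoa $0.0178.
Take 2 servings of whole-barley bread: +122.0 mg calcium for $0.60 (total $0.60, still need 175.0 mg).
Take 3 servings of chickpeas: +156.0 mg calcium for $1.50 (total $2.10, still need 19.0 mg).
Take 0.1638 servings of tempeh: +19.0 mg calcium for $0.19 (total $2.29, still need 0.0 mg).
Greedy by cheapest-per-mg is optimal for a single linear constraint, so the minimum cost is $2.29.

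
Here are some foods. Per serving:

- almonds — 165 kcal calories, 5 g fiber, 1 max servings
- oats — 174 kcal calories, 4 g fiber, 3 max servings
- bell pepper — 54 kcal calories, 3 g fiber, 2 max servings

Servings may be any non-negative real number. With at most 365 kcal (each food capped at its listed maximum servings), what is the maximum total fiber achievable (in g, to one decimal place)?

Fiber per kcal: bell pepper 0.05556, almonds 0.0303, oats 0.02299.
Take 2 servings of bell pepper: uses 108 kcal, +6.0 g fiber (running total 6.0 g).
Take 1 serving of almonds: uses 165 kcal, +5.0 g fiber (running total 11.0 g).
Take 0.5287 servings of oats: uses 92 kcal, +2.1 g fiber (running total 13.1 g).
Filling greedily by fiber-per-kcal is optimal for one linear limit, giving 13.1 g.

13.1 g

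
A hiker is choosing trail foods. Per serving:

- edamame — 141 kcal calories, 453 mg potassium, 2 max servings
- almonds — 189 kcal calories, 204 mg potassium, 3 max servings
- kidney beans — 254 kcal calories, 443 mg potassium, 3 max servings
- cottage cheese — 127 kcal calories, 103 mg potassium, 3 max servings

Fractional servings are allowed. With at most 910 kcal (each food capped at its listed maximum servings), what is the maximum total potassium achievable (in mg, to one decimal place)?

2001.3 mg

Potassium per kcal: edamame 3.213, kidney beans 1.744, almonds 1.079, cottage cheese 0.811.
Take 2 servings of edamame: uses 282 kcal, +906.0 mg potassium (running total 906.0 mg).
Take 2.472 servings of kidney beans: uses 628 kcal, +1095.3 mg potassium (running total 2001.3 mg).
Greedy by best ratio exhausts the calories allowance optimally: 2001.3 mg.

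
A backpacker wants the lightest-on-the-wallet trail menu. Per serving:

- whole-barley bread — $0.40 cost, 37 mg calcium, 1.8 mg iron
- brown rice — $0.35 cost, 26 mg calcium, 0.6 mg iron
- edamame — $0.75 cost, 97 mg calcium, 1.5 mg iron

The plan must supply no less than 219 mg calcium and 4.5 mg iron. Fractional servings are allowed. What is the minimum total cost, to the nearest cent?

$1.80

A basic optimal solution has at most two foods positive. Try each food alone and each pair with both targets met exactly.
whole-barley bread only: max(219/37, 4.5/1.8) = 5.919 servings → $2.37.
brown rice only: max(219/26, 4.5/0.6) = 8.423 servings → $2.95.
edamame only: max(219/97, 4.5/1.5) = 3 servings → $2.25.
whole-barley bread + brown rice: the both-tight solution has a negative serving — not a feasible corner.
whole-barley bread + edamame with both tight: 0.9068 servings and 1.912 servings → $1.80.
brown rice + edamame with both tight: 5.625 servings and 0.75 servings → $2.53.
The minimum over all feasible corners is $1.80.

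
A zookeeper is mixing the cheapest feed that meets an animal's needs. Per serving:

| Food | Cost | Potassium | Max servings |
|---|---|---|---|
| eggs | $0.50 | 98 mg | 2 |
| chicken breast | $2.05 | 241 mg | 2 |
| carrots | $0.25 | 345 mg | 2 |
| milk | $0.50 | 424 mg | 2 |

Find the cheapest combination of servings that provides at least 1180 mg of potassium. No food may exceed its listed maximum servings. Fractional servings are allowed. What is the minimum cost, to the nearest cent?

Cost per mg of potassium: carrots $0.0007, milk $0.0012, eggs $0.0051, chicken breast $0.0085.
Take 2 servings of carrots: +690.0 mg potassium for $0.50 (total $0.50, still need 490.0 mg).
Take 1.156 servings of milk: +490.0 mg potassium for $0.58 (total $1.08, still need 0.0 mg).
Greedy by cheapest-per-mg is optimal for a single linear constraint, so the minimum cost is $1.08.

$1.08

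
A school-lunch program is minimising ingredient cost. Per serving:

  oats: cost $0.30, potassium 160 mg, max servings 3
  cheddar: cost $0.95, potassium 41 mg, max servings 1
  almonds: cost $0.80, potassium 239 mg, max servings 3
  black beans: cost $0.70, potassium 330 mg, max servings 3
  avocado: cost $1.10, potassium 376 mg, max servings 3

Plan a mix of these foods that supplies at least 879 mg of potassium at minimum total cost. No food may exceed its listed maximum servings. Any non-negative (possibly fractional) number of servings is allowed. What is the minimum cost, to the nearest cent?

$1.75

Cost per mg of potassium: oats $0.0019, black beans $0.0021, avocado $0.0029, almonds $0.0033, cheddar $0.0232.
Take 3 servings of oats: +480.0 mg potassium for $0.90 (total $0.90, still need 399.0 mg).
Take 1.209 servings of black beans: +399.0 mg potassium for $0.85 (total $1.75, still need 0.0 mg).
Greedy by cheapest-per-mg is optimal for a single linear constraint, so the minimum cost is $1.75.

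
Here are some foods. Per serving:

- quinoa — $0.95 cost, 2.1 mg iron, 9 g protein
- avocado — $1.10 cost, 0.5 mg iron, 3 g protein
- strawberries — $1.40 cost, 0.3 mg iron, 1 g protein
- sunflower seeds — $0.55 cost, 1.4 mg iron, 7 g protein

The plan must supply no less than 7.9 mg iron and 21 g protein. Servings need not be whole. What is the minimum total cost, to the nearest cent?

At the optimum either one food covers both requirements or two foods hit both targets exactly; no other combination can be cheaper.
quinoa only: max(7.9/2.1, 21/9) = 3.762 servings → $3.57.
avocado only: max(7.9/0.5, 21/3) = 15.8 servings → $17.38.
strawberries only: max(7.9/0.3, 21/1) = 26.33 servings → $36.87.
sunflower seeds only: max(7.9/1.4, 21/7) = 5.643 servings → $3.10.
quinoa + avocado: the both-tight solution has a negative serving — not a feasible corner.
quinoa + strawberries: intersection lies outside the first quadrant.
quinoa + sunflower seeds: the both-tight solution has a negative serving — not a feasible corner.
avocado + strawberries: intersection lies outside the first quadrant.
avocado + sunflower seeds: the both-tight solution has a negative serving — not a feasible corner.
strawberries + sunflower seeds with both targets exact would need a negative amount; discard.
So the least-cost plan costs $3.10.

$3.10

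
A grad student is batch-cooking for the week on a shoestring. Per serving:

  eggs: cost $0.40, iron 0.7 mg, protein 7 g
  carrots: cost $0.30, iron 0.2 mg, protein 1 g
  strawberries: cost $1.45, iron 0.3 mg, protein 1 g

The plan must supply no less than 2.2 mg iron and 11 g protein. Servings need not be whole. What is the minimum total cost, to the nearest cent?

$1.26

This is a tiny linear program; its minimum lies at a vertex of the feasible set. List the vertices and price them.
eggs only: max(2.2/0.7, 11/7) = 3.143 servings → $1.26.
carrots only: max(2.2/0.2, 11/1) = 11 servings → $3.30.
strawberries only: max(2.2/0.3, 11/1) = 11 servings → $15.95.
eggs + carrots with both tight: 0 servings and 11 servings → $3.30.
eggs + strawberries with both tight: 0.7857 servings and 5.5 servings → $8.29.
carrots + strawberries with both tight: 11 servings and 0 servings → $3.30.
The minimum over all feasible corners is $1.26.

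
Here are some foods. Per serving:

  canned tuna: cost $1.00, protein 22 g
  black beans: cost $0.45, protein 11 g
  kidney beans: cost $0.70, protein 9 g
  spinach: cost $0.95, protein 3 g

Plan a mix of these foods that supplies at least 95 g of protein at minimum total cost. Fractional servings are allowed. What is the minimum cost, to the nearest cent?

$3.89

Cost per g of protein: black beans $0.0409, canned tuna $0.0455, kidney beans $0.0778, spinach $0.3167.
With no serving limits, use only black beans: 95 g / 11 g = 8.636 servings × $0.45 = $3.89.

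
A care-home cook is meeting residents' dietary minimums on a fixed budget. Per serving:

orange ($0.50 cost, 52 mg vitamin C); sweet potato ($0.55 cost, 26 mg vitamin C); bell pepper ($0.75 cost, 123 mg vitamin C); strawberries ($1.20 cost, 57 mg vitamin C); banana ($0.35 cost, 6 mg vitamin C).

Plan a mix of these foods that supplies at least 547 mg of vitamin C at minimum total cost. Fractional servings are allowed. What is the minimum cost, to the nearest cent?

Cost per mg of vitamin C: bell pepper $0.0061, orange $0.0096, strawberries $0.0211, sweet potato $0.0212, banana $0.0583.
With no serving limits, use only bell pepper: 547 mg / 123 mg = 4.447 servings × $0.75 = $3.34.

$3.34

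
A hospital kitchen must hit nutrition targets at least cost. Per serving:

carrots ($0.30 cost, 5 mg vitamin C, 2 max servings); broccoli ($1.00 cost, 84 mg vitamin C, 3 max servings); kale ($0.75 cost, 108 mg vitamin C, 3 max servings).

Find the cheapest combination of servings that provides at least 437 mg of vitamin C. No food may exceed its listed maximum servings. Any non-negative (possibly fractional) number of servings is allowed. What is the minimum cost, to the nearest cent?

$3.60

Cost per mg of vitamin C: kale $0.0069, broccoli $0.0119, carrots $0.0600.
Take 3 servings of kale: +324.0 mg vitamin C for $2.25 (total $2.25, still need 113.0 mg).
Take 1.345 servings of broccoli: +113.0 mg vitamin C for $1.35 (total $3.60, still need 0.0 mg).
Greedy by cheapest-per-mg is optimal for a single linear constraint, so the minimum cost is $3.60.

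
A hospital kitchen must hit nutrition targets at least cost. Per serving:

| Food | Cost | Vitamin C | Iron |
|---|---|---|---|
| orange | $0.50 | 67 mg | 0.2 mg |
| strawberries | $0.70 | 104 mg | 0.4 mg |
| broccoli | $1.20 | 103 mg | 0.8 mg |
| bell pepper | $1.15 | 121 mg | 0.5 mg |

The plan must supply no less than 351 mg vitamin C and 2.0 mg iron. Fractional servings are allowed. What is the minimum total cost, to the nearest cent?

orange only: max(351/67, 2.0/0.2) = 10 servings → $5.00.
strawberries only: max(351/104, 2.0/0.4) = 5 servings → $3.50.
broccoli only: max(351/103, 2.0/0.8) = 3.408 servings → $4.09.
bell pepper only: max(351/121, 2.0/0.5) = 4 servings → $4.60.
orange + strawberries: intersection lies outside the first quadrant.
orange + broccoli with both tight: 2.267 servings and 1.933 servings → $3.45.
orange + bell pepper: intersection lies outside the first quadrant.
strawberries + broccoli with both tight: 1.781 servings and 1.61 servings → $3.18.
strawberries + bell pepper with both targets exact would need a negative amount; discard.
broccoli + bell pepper with both tight: 1.468 servings and 1.651 servings → $3.66.
So the least-cost plan costs $3.18.

$3.18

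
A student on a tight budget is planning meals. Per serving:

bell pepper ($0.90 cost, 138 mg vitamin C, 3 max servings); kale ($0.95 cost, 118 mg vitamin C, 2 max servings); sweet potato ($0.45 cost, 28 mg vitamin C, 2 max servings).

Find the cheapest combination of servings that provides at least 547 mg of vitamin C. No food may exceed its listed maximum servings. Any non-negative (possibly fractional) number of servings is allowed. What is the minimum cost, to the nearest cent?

$3.77

Cost per mg of vitamin C: bell pepper $0.0065, kale $0.0081, sweet potato $0.0161.
Take 3 servings of bell pepper: +414.0 mg vitamin C for $2.70 (total $2.70, still need 133.0 mg).
Take 1.127 servings of kale: +133.0 mg vitamin C for $1.07 (total $3.77, still need 0.0 mg).
Greedy by cheapest-per-mg is optimal for a single linear constraint, so the minimum cost is $3.77.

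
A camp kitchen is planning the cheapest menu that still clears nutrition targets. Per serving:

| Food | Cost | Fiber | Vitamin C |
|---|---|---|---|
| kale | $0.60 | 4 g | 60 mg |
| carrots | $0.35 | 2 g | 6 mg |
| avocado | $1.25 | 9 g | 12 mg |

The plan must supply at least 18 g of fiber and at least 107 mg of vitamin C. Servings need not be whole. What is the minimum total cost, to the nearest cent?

kale only: max(18/4, 107/60) = 4.5 servings → $2.70.
carrots only: max(18/2, 107/6) = 17.83 servings → $6.24.
avocado only: max(18/9, 107/12) = 8.917 servings → $11.15.
kale + carrots with both tight: 1.104 servings and 6.792 servings → $3.04.
kale + avocado with both tight: 1.518 servings and 1.325 servings → $2.57.
carrots + avocado with both targets exact would need a negative amount; discard.
Cheapest feasible corner: $2.57.

$2.57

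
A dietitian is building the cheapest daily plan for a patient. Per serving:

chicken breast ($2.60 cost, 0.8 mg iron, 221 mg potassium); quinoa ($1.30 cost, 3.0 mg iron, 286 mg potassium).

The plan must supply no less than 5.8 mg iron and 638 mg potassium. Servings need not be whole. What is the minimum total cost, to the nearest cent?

The cheapest plan sits at a corner of the feasible region — with two constraints it uses at most two foods.
chicken breast only: max(5.8/0.8, 638/221) = 7.25 servings → $18.85.
quinoa only: max(5.8/3.0, 638/286) = 2.231 servings → $2.90.
chicken breast + quinoa with both tight: 0.5877 servings and 1.777 servings → $3.84.
So the least-cost plan costs $2.90.

$2.90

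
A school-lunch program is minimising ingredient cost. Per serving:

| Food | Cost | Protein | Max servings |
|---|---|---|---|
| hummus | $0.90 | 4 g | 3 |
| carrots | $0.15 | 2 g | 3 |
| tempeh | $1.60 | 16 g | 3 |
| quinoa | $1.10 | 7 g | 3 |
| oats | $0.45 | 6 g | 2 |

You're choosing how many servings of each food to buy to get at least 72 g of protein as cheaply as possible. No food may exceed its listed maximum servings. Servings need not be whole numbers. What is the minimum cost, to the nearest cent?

$7.09

Cost per g of protein: carrots $0.0750, oats $0.0750, tempeh $0.1000, quinoa $0.1571, hummus $0.2250.
Take 3 servings of carrots: +6.0 g protein for $0.45 (total $0.45, still need 66.0 g).
Take 2 servings of oats: +12.0 g protein for $0.90 (total $1.35, still need 54.0 g).
Take 3 servings of tempeh: +48.0 g protein for $4.80 (total $6.15, still need 6.0 g).
Take 0.8571 servings of quinoa: +6.0 g protein for $0.94 (total $7.09, still need 0.0 g).
Greedy by cheapest-per-g is optimal for a single linear constraint, so the minimum cost is $7.09.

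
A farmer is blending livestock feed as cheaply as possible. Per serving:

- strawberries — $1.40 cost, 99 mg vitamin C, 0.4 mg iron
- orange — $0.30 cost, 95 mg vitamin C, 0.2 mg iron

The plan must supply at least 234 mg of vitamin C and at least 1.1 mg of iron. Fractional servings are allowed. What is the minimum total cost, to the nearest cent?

With two linear requirements the optimum uses one or two foods; enumerate the corners.
strawberries only: max(234/99, 1.1/0.4) = 2.75 servings → $3.85.
orange only: max(234/95, 1.1/0.2) = 5.5 servings → $1.65.
strawberries + orange: intersection lies outside the first quadrant.
The minimum over all feasible corners is $1.65.

$1.65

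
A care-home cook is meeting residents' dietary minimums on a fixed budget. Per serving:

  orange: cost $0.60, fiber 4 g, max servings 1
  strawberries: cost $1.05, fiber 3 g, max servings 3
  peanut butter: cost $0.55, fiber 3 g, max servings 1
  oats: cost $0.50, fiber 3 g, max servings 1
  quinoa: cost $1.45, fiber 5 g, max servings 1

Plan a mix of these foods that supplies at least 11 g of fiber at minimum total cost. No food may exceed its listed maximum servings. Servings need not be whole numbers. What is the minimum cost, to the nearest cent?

Cost per g of fiber: orange $0.1500, oats $0.1667, peanut butter $0.1833, quinoa $0.2900, strawberries $0.3500.
Take 1 serving of orange: +4.0 g fiber for $0.60 (total $0.60, still need 7.0 g).
Take 1 serving of oats: +3.0 g fiber for $0.50 (total $1.10, still need 4.0 g).
Take 1 serving of peanut butter: +3.0 g fiber for $0.55 (total $1.65, still need 1.0 g).
Take 0.2 servings of quinoa: +1.0 g fiber for $0.29 (total $1.94, still need 0.0 g).
Filling from the cheapest source first is optimal under one linear minimum: $1.94.

$1.94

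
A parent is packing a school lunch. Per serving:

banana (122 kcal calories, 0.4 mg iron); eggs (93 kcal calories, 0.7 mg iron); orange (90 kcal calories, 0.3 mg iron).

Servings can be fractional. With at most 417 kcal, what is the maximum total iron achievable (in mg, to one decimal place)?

3.1 mg

Iron per kcal: eggs 0.007527, orange 0.003333, banana 0.003279.
With no serving limits, spend the whole calories allowance on eggs: 417 kcal / 93 kcal × 0.7 mg = 3.1 mg.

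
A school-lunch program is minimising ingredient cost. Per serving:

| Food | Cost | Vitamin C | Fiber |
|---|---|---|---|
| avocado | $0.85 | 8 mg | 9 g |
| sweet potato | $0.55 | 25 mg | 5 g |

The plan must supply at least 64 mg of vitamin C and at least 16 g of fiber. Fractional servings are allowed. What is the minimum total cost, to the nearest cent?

$1.70

At the optimum either one food covers both requirements or two foods hit both targets exactly; no other combination can be cheaper.
avocado only: max(64/8, 16/9) = 8 servings → $6.80.
sweet potato only: max(64/25, 16/5) = 3.2 servings → $1.76.
avocado + sweet potato with both tight: 0.4324 servings and 2.422 servings → $1.70.
The minimum over all feasible corners is $1.70.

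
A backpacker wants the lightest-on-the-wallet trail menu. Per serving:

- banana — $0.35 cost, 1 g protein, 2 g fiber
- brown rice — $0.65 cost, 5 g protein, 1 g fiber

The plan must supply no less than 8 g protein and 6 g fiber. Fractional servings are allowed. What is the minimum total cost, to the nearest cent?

This is a tiny linear program; its minimum lies at a vertex of the feasible set. List the vertices and price them.
banana only: max(8/1, 6/2) = 8 servings → $2.80.
brown rice only: max(8/5, 6/1) = 6 servings → $3.90.
banana + brown rice with both tight: 2.444 servings and 1.111 servings → $1.58.
The minimum over all feasible corners is $1.58.

$1.58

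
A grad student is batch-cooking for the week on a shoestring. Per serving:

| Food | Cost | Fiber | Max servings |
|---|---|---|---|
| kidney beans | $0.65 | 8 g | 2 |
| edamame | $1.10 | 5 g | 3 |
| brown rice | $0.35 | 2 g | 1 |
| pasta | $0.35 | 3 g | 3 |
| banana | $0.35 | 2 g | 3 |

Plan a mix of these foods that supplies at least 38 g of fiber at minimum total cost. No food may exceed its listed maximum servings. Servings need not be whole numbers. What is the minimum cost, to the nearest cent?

Cost per g of fiber: kidney beans $0.0813, pasta $0.1167, brown rice $0.1750, banana $0.1750, edamame $0.2200.
Take 2 servings of kidney beans: +16.0 g fiber for $1.30 (total $1.30, still need 22.0 g).
Take 3 servings of pasta: +9.0 g fiber for $1.05 (total $2.35, still need 13.0 g).
Take 1 serving of brown rice: +2.0 g fiber for $0.35 (total $2.70, still need 11.0 g).
Take 3 servings of banana: +6.0 g fiber for $1.05 (total $3.75, still need 5.0 g).
Take 1 serving of edamame: +5.0 g fiber for $1.10 (total $4.85, still need 0.0 g).
Filling from the cheapest source first is optimal under one linear minimum: $4.85.

$4.85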